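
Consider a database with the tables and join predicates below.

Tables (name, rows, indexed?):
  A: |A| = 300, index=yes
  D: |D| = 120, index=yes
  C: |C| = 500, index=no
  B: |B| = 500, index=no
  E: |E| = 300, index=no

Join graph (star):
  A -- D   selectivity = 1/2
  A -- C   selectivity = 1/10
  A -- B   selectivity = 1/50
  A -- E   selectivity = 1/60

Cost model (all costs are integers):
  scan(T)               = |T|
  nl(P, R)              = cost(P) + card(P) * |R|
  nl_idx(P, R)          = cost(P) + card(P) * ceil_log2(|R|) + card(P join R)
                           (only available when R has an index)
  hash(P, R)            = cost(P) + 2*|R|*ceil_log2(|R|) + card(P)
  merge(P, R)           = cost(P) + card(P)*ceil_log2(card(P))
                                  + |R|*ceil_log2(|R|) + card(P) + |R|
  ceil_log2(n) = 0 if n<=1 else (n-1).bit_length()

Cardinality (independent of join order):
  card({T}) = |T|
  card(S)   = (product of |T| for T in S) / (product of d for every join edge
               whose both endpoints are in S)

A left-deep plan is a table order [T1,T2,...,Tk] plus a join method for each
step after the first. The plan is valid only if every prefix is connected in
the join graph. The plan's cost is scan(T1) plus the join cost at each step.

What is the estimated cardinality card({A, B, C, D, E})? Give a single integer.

Tables in S: A(300), B(500), C(500), D(120), E(300)
Edges inside S: A-D(d=2), A-C(d=10), A-B(d=50), A-E(d=60)
numerator = 300 * 500 * 500 * 120 * 300 = 2700000000000
denominator = 2 * 10 * 50 * 60 = 60000
card(S) = 2700000000000 / 60000 = 45000000

45000000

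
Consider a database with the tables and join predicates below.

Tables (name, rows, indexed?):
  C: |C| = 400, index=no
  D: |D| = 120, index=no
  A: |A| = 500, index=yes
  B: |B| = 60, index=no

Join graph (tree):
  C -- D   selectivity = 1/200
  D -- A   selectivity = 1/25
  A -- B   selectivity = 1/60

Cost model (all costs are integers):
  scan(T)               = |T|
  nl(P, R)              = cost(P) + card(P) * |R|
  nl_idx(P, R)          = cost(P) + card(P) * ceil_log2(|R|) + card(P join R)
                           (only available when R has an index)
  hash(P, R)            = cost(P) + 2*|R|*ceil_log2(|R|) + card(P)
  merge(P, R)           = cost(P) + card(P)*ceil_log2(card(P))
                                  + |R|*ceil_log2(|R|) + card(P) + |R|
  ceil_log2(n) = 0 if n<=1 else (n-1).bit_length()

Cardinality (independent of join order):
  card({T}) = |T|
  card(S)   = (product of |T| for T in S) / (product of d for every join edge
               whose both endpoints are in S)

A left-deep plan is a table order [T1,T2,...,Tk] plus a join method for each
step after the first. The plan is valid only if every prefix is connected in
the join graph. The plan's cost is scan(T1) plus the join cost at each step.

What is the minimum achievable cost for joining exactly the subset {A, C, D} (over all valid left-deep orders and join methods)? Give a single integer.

9440

Selinger DP over subsets of {A,C,D}:
  {C}: scan cost=400, card=400
  {D}: scan cost=120, card=120
  {A}: scan cost=500, card=500
  {CD}: card=240; try (D,hash)→2480, (C,merge)→5080, (D,merge)→5360, (C,hash)→7440, (C,nl)→48120, (D,nl)→48400; best=2480 via (D,hash)
  {AD}: card=2400; try (D,hash)→2680, (A,nl_idx)→3600, (A,merge)→6080, (D,merge)→6460, (A,hash)→9240, (A,nl)→60120 …(+1); best=2680 via (D,hash)
  {ACD}: card=4800; try (A,nl_idx)→9440, (A,merge)→9640, (A,hash)→11720, (C,hash)→12280, (C,merge)→37880, (A,nl)→122480 …(+1); best=9440 via (A,nl_idx)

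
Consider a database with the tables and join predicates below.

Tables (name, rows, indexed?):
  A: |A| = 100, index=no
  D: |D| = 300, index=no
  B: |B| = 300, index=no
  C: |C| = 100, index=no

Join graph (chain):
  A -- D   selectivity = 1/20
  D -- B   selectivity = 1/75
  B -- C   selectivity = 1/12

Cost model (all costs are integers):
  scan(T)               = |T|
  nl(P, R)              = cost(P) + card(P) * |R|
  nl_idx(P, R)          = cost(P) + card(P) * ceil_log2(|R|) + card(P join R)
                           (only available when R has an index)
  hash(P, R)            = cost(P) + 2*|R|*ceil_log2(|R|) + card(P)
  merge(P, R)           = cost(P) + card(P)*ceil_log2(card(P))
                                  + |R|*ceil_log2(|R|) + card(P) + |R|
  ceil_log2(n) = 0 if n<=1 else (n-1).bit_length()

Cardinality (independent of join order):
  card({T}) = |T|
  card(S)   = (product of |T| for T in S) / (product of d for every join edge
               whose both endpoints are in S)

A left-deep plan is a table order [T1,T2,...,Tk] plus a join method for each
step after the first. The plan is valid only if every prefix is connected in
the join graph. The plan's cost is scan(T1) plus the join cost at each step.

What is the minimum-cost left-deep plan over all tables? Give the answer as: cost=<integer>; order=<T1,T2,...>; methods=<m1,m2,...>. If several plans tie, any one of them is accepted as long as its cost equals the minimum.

Selinger DP (subsets sized 1..n):
  {A}: scan cost=100, card=100
  {D}: scan cost=300, card=300
  {B}: scan cost=300, card=300
  {C}: scan cost=100, card=100
  {AD}: card=1500; try (A,hash)→2000, (D,merge)→3900, (A,merge)→4100, (D,hash)→5600, (D,nl)→30100, (A,nl)→30300; best=2000 via (A,hash)
  {BD}: card=1200; try (D,hash)→6000, (B,hash)→6000, (D,merge)→6300, (B,merge)→6300, (D,nl)→90300, (B,nl)→90300; best=6000 via (D,hash)
  {BC}: card=2500; try (C,hash)→2000, (B,merge)→3900, (C,merge)→4100, (B,hash)→5600, (B,nl)→30100, (C,nl)→30300; best=2000 via (C,hash)
  {ABD}: card=6000; try (A,hash)→8600, (B,hash)→8900, (A,merge)→21200, (B,merge)→23000, (A,nl)→126000, (B,nl)→452000; best=8600 via (A,hash)
  {BCD}: card=10000; try (C,hash)→8600, (D,hash)→9900, (C,merge)→21200, (D,merge)→37500, (C,nl)→126000, (D,nl)→752000; best=8600 via (C,hash)
  {ABCD}: card=50000; try (C,hash)→16000, (A,hash)→20000, (C,merge)→93400, (A,merge)→159400, (C,nl)→608600, (A,nl)→1008600; best=16000 via (C,hash)

cost=16000; order=B,D,A,C; methods=hash,hash,hash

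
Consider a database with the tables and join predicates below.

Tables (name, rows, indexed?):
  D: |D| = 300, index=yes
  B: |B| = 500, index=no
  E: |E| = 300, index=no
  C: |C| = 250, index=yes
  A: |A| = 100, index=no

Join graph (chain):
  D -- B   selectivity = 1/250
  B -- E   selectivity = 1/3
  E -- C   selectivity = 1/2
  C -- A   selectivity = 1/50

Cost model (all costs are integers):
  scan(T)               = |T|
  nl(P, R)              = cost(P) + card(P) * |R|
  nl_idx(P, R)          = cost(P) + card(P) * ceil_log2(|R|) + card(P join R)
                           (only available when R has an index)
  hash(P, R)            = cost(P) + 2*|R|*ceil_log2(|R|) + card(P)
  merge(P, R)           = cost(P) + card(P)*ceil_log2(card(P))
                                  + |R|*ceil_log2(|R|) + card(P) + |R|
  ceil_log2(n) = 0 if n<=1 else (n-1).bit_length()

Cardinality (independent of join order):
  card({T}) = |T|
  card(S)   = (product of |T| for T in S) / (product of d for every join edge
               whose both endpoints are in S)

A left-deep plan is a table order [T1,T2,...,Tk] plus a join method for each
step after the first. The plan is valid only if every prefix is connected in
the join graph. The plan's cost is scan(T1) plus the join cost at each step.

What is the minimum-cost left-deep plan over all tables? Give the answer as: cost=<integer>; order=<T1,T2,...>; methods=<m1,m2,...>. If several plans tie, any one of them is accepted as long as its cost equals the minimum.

Selinger DP (subsets sized 1..n):
  {D}: scan cost=300, card=300
  {B}: scan cost=500, card=500
  {E}: scan cost=300, card=300
  {C}: scan cost=250, card=250
  {A}: scan cost=100, card=100
  {BD}: card=600; try (D,nl_idx)→5600, (D,hash)→6400, (B,merge)→8300, (D,merge)→8500, (B,hash)→9600, (B,nl)→150300 …(+1); best=5600 via (D,nl_idx)
  {BE}: card=50000; try (E,hash)→6400, (B,merge)→8300, (E,merge)→8500, (B,hash)→9600, (B,nl)→150300, (E,nl)→150500; best=6400 via (E,hash)
  {CE}: card=37500; try (C,hash)→4600, (E,merge)→5500, (C,merge)→5550, (E,hash)→5900, (C,nl_idx)→40200, (E,nl)→75250 …(+1); best=4600 via (C,hash)
  {AC}: card=500; try (C,nl_idx)→1400, (A,hash)→1900, (C,merge)→3150, (A,merge)→3300, (C,hash)→4200, (C,nl)→25100 …(+1); best=1400 via (C,nl_idx)
  {BDE}: card=60000; try (E,hash)→11600, (E,merge)→15200, (D,hash)→61800, (E,nl)→185600, (D,nl_idx)→516400, (D,merge)→859400 …(+1); best=11600 via (E,hash)
  {BCE}: card=6250000; try (B,hash)→51100, (C,hash)→60400, (B,merge)→647100, (C,merge)→858650, (C,nl_idx)→6656400, (C,nl)→12506400 …(+1); best=51100 via (B,hash)
  {ACE}: card=75000; try (E,hash)→7300, (E,merge)→9400, (A,hash)→43500, (E,nl)→151400, (A,merge)→642900, (A,nl)→3754600; best=7300 via (E,hash)
  {BCDE}: card=7500000; try (C,hash)→75600, (C,merge)→1033850, (D,hash)→6306500, (C,nl_idx)→7991600, (C,nl)→15011600, (D,nl_idx)→63801100 …(+2); best=75600 via (C,hash)
  {ABCE}: card=12500000; try (B,hash)→91300, (B,merge)→1362300, (A,hash)→6302500, (B,nl)→37507300, (A,merge)→150051900, (A,nl)→625051100; best=91300 via (B,hash)
  {ABCDE}: card=15000000; try (A,hash)→7577000, (D,hash)→12596700, (D,nl_idx)→127591300, (A,merge)→180076400, (D,merge)→312594300, (A,nl)→750075600 …(+1); best=7577000 via (A,hash)

cost=7577000; order=B,D,E,C,A; methods=nl_idx,hash,hash,hash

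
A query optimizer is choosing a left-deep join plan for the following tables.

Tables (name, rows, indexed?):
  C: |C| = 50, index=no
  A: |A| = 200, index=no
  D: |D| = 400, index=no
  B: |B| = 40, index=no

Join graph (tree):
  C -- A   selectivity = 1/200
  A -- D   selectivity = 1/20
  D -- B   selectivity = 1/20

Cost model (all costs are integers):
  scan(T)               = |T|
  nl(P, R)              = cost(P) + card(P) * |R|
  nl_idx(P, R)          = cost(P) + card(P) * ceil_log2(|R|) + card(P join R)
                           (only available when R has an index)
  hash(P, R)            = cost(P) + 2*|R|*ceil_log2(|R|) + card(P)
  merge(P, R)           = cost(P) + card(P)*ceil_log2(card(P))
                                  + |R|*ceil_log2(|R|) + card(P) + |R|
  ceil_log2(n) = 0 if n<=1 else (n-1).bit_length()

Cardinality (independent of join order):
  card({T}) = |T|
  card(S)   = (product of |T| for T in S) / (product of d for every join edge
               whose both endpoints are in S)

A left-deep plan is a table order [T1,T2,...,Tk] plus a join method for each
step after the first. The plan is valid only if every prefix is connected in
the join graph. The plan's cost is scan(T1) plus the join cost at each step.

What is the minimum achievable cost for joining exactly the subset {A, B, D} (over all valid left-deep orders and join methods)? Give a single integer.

5280

Selinger DP over subsets of {A,B,D}:
  {A}: scan cost=200, card=200
  {D}: scan cost=400, card=400
  {B}: scan cost=40, card=40
  {AD}: card=4000; try (A,hash)→4000, (D,merge)→6000, (A,merge)→6200, (D,hash)→7600, (D,nl)→80200, (A,nl)→80400; best=4000 via (A,hash)
  {BD}: card=800; try (B,hash)→1280, (D,merge)→4320, (B,merge)→4680, (D,hash)→7280, (D,nl)→16040, (B,nl)→16400; best=1280 via (B,hash)
  {ABD}: card=8000; try (A,hash)→5280, (B,hash)→8480, (A,merge)→11880, (B,merge)→56280, (A,nl)→161280, (B,nl)→164000; best=5280 via (A,hash)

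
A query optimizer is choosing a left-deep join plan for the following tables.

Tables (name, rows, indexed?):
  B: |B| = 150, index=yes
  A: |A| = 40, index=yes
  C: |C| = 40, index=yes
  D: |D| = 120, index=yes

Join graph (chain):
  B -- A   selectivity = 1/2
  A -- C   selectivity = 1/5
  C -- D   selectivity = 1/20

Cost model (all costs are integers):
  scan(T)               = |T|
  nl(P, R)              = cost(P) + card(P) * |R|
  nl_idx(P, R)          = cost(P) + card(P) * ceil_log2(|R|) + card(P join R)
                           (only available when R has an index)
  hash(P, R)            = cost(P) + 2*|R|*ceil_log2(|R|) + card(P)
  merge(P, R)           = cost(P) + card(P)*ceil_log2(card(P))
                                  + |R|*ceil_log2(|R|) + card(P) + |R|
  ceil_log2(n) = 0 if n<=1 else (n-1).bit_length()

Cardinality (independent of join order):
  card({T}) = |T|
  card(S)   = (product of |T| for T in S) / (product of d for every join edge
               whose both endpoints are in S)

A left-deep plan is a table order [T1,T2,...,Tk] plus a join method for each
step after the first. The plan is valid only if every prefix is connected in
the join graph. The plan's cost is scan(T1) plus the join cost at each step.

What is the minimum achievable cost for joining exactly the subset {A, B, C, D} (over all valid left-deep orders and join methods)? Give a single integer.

Selinger DP over subsets of {A,B,C,D}:
  {B}: scan cost=150, card=150
  {A}: scan cost=40, card=40
  {C}: scan cost=40, card=40
  {D}: scan cost=120, card=120
  {AB}: card=3000; try (A,hash)→780, (B,merge)→1670, (A,merge)→1780, (B,hash)→2480, (B,nl_idx)→3360, (A,nl_idx)→4050 …(+2); best=780 via (A,hash)
  {AC}: card=320; try (C,hash)→560, (A,hash)→560, (C,merge)→600, (C,nl_idx)→600, (A,merge)→600, (A,nl_idx)→600 …(+2); best=560 via (C,hash)
  {CD}: card=240; try (D,nl_idx)→560, (C,hash)→720, (C,nl_idx)→1080, (D,merge)→1280, (C,merge)→1360, (D,hash)→1760 …(+2); best=560 via (D,nl_idx)
  {ABC}: card=24000; try (B,hash)→3280, (C,hash)→4260, (B,merge)→5110, (B,nl_idx)→27120, (C,merge)→40060, (C,nl_idx)→42780 …(+2); best=3280 via (B,hash)
  {ACD}: card=1920; try (A,hash)→1280, (D,hash)→2560, (A,merge)→3000, (A,nl_idx)→3920, (D,merge)→4720, (D,nl_idx)→4720 …(+2); best=1280 via (A,hash)
  {ABCD}: card=144000; try (B,hash)→5600, (B,merge)→25670, (D,hash)→28960, (B,nl_idx)→160640, (B,nl)→289280, (D,nl_idx)→315280 …(+2); best=5600 via (B,hash)

5600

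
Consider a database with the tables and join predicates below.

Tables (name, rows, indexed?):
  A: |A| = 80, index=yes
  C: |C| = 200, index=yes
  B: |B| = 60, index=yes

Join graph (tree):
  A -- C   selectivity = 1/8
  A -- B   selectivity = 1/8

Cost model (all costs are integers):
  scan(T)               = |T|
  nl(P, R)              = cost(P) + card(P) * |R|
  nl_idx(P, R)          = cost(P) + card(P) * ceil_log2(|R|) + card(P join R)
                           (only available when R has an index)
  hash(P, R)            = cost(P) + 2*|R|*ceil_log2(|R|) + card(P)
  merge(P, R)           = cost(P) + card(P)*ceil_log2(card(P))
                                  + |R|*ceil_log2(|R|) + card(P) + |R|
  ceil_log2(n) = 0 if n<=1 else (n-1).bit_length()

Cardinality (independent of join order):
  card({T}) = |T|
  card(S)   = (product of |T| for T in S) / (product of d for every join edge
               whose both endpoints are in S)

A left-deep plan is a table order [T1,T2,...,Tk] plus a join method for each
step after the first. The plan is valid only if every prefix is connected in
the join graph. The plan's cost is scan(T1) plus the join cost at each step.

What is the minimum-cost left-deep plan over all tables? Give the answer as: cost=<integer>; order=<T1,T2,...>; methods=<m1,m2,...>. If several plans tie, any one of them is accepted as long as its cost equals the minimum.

cost=4240; order=C,A,B; methods=hash,hash

Selinger DP (subsets sized 1..n):
  {A}: scan cost=80, card=80
  {C}: scan cost=200, card=200
  {B}: scan cost=60, card=60
  {AC}: card=2000; try (A,hash)→1520, (C,merge)→2520, (A,merge)→2640, (C,nl_idx)→2720, (C,hash)→3360, (A,nl_idx)→3600 …(+2); best=1520 via (A,hash)
  {AB}: card=600; try (B,hash)→880, (A,nl_idx)→1080, (A,merge)→1120, (B,merge)→1140, (B,nl_idx)→1160, (A,hash)→1240 …(+2); best=880 via (B,hash)
  {ABC}: card=15000; try (B,hash)→4240, (C,hash)→4680, (C,merge)→9280, (C,nl_idx)→20680, (B,merge)→25940, (B,nl_idx)→28520 …(+2); best=4240 via (B,hash)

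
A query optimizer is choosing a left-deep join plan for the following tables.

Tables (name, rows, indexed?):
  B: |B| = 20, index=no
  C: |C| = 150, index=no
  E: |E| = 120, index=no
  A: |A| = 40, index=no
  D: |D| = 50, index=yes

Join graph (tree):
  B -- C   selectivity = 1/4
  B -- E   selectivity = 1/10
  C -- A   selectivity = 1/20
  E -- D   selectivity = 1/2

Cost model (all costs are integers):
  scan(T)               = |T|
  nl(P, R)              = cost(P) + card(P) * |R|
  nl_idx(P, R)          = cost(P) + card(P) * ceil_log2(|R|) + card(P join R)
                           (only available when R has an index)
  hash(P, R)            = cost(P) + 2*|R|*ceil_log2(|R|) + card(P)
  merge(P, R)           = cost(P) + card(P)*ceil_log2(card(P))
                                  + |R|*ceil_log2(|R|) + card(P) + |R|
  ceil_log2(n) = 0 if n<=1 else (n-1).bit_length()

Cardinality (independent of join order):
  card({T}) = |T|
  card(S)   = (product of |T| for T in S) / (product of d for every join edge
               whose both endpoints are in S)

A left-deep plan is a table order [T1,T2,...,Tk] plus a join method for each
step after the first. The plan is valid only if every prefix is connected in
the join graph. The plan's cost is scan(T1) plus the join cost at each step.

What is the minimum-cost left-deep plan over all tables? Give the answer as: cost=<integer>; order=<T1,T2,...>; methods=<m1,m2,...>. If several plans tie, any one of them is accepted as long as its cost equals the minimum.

Selinger DP (subsets sized 1..n):
  {B}: scan cost=20, card=20
  {C}: scan cost=150, card=150
  {E}: scan cost=120, card=120
  {A}: scan cost=40, card=40
  {D}: scan cost=50, card=50
  {BC}: card=750; try (B,hash)→500, (C,merge)→1490, (B,merge)→1620, (C,hash)→2440, (C,nl)→3020, (B,nl)→3150; best=500 via (B,hash)
  {BE}: card=240; try (B,hash)→440, (E,merge)→1100, (B,merge)→1200, (E,hash)→1720, (E,nl)→2420, (B,nl)→2520; best=440 via (B,hash)
  {AC}: card=300; try (A,hash)→780, (C,merge)→1670, (A,merge)→1780, (C,hash)→2480, (C,nl)→6040, (A,nl)→6150; best=780 via (A,hash)
  {DE}: card=3000; try (D,hash)→840, (E,merge)→1360, (D,merge)→1430, (E,hash)→1780, (D,nl_idx)→3840, (E,nl)→6050 …(+1); best=840 via (D,hash)
  {BCE}: card=9000; try (E,hash)→2930, (C,hash)→3080, (C,merge)→3950, (E,merge)→9710, (C,nl)→36440, (E,nl)→90500; best=2930 via (E,hash)
  {ABC}: card=1500; try (B,hash)→1280, (A,hash)→1730, (B,merge)→3900, (B,nl)→6780, (A,merge)→9030, (A,nl)→30500; best=1280 via (B,hash)
  {BDE}: card=6000; try (D,hash)→1280, (D,merge)→2950, (B,hash)→4040, (D,nl_idx)→7880, (D,nl)→12440, (B,merge)→39960 …(+1); best=1280 via (D,hash)
  {ABCE}: card=18000; try (E,hash)→4460, (A,hash)→12410, (E,merge)→20240, (A,merge)→138210, (E,nl)→181280, (A,nl)→362930; best=4460 via (E,hash)
  {BCDE}: card=225000; try (C,hash)→9680, (D,hash)→12530, (C,merge)→86630, (D,merge)→138280, (D,nl_idx)→281930, (D,nl)→452930 …(+1); best=9680 via (C,hash)
  {ABCDE}: card=450000; try (D,hash)→23060, (A,hash)→235160, (D,merge)→292810, (D,nl_idx)→562460, (D,nl)→904460, (A,merge)→4284960 …(+1); best=23060 via (D,hash)

cost=23060; order=C,A,B,E,D; methods=hash,hash,hash,hash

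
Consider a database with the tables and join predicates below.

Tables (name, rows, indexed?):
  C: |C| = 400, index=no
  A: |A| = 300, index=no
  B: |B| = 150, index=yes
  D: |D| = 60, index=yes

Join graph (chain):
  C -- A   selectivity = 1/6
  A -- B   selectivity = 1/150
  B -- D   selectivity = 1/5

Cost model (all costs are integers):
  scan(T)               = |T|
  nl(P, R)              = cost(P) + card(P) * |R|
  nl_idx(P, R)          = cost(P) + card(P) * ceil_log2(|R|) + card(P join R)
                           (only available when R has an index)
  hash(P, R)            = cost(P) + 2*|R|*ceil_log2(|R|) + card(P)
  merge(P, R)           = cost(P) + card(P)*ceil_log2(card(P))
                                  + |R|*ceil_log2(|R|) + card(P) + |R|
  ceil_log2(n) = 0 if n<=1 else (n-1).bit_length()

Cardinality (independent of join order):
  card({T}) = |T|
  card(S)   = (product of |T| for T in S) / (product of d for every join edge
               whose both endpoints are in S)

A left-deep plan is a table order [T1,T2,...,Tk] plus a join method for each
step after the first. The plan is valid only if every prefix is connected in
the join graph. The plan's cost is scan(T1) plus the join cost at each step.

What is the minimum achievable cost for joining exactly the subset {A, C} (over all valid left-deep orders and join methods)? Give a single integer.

6200

Selinger DP over subsets of {A,C}:
  {C}: scan cost=400, card=400
  {A}: scan cost=300, card=300
  {AC}: card=20000; try (A,hash)→6200, (C,merge)→7300, (A,merge)→7400, (C,hash)→7800, (C,nl)→120300, (A,nl)→120400; best=6200 via (A,hash)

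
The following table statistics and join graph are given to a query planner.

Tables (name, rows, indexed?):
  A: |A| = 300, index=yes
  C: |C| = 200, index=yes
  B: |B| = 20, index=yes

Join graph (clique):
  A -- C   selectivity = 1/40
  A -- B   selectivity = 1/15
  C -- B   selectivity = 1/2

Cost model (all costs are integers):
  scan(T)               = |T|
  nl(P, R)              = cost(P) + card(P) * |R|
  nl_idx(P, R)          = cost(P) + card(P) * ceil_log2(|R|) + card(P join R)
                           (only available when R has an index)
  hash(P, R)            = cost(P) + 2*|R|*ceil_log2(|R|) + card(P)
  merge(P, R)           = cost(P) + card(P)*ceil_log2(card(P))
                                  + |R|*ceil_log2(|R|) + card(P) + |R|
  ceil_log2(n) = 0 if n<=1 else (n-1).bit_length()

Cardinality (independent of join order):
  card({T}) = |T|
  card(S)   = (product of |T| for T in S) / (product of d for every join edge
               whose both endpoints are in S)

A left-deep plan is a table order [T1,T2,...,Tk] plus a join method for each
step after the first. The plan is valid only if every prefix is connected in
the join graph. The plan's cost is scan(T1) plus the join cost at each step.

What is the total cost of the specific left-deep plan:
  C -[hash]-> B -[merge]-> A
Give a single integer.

27600

step 1: scan C: cost=200, card=200
step 2: join B via hash
    card(P join B) = 200*20/(2) = 2000
    cost = 200 + 2*20*5 + 200 = 600
step 3: join A via merge
    card(P join A) = 2000*300/(40*15) = 1000
    cost = 600 + 2000*11 + 300*9 + 2000 + 300 = 27600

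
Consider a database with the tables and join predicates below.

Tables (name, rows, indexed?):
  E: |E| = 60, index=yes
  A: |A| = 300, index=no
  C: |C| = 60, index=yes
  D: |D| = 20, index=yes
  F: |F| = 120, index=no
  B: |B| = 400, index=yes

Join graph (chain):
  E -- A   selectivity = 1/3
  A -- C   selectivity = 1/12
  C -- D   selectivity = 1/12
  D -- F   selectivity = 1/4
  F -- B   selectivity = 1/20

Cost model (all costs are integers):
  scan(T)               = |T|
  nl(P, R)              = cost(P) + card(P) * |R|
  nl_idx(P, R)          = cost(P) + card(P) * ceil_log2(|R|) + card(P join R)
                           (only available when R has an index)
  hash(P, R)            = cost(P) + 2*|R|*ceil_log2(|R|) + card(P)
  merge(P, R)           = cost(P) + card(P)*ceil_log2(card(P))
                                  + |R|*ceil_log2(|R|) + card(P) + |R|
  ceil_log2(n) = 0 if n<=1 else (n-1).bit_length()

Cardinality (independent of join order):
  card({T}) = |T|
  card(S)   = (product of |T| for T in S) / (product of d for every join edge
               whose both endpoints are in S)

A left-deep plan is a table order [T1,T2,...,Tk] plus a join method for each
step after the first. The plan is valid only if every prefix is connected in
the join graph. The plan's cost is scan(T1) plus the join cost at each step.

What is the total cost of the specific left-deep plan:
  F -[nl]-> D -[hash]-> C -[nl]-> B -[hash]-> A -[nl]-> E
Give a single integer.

step 1: scan F: cost=120, card=120
step 2: join D via nl
    card(P join D) = 120*20/(4) = 600
    cost = 120 + 120*20 = 2520
step 3: join C via hash
    card(P join C) = 600*60/(12) = 3000
    cost = 2520 + 2*60*6 + 600 = 3840
step 4: join B via nl
    card(P join B) = 3000*400/(20) = 60000
    cost = 3840 + 3000*400 = 1203840
step 5: join A via hash
    card(P join A) = 60000*300/(12) = 1500000
    cost = 1203840 + 2*300*9 + 60000 = 1269240
step 6: join E via nl
    card(P join E) = 1500000*60/(3) = 30000000
    cost = 1269240 + 1500000*60 = 91269240

91269240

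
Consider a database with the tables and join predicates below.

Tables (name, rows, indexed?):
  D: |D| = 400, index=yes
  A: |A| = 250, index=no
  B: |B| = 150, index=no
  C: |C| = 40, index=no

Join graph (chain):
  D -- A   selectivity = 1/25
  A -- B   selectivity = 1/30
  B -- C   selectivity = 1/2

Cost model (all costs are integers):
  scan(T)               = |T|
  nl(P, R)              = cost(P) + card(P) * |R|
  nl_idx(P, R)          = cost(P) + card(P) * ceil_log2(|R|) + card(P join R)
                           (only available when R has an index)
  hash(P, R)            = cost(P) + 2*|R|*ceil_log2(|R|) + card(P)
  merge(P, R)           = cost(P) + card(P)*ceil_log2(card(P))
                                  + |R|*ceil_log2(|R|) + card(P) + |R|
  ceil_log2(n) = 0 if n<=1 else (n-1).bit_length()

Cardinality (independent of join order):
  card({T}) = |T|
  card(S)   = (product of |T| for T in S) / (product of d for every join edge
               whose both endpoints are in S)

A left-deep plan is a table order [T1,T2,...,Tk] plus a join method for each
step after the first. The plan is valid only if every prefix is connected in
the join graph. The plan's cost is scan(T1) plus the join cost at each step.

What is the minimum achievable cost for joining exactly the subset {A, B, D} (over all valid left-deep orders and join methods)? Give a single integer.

Selinger DP over subsets of {A,B,D}:
  {D}: scan cost=400, card=400
  {A}: scan cost=250, card=250
  {B}: scan cost=150, card=150
  {AD}: card=4000; try (A,hash)→4800, (D,merge)→6500, (D,nl_idx)→6500, (A,merge)→6650, (D,hash)→7700, (D,nl)→100250 …(+1); best=4800 via (A,hash)
  {AB}: card=1250; try (B,hash)→2900, (A,merge)→3750, (B,merge)→3850, (A,hash)→4300, (A,nl)→37650, (B,nl)→37750; best=2900 via (B,hash)
  {ABD}: card=20000; try (B,hash)→11200, (D,hash)→11350, (D,merge)→21900, (D,nl_idx)→34150, (B,merge)→58150, (D,nl)→502900 …(+1); best=11200 via (B,hash)

11200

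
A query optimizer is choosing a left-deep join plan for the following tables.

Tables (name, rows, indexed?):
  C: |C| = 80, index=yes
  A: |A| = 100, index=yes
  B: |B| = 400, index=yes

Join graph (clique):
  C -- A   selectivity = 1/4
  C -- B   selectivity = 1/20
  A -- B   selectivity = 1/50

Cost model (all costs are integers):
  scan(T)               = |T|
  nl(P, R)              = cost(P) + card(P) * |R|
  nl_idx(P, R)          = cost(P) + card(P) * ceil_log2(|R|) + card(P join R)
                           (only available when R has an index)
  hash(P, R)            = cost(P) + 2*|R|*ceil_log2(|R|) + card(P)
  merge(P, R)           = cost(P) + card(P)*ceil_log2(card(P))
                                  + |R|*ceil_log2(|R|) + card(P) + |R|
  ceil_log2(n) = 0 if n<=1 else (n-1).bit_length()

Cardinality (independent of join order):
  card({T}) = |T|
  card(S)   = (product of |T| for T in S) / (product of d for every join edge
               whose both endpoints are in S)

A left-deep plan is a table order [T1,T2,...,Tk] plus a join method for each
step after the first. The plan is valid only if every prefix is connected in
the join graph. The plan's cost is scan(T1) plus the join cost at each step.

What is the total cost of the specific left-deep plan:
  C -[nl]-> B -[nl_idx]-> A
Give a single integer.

step 1: scan C: cost=80, card=80
step 2: join B via nl
    card(P join B) = 80*400/(20) = 1600
    cost = 80 + 80*400 = 32080
step 3: join A via nl_idx
    card(P join A) = 1600*100/(4*50) = 800
    cost = 32080 + 1600*7 + 800 = 44080

44080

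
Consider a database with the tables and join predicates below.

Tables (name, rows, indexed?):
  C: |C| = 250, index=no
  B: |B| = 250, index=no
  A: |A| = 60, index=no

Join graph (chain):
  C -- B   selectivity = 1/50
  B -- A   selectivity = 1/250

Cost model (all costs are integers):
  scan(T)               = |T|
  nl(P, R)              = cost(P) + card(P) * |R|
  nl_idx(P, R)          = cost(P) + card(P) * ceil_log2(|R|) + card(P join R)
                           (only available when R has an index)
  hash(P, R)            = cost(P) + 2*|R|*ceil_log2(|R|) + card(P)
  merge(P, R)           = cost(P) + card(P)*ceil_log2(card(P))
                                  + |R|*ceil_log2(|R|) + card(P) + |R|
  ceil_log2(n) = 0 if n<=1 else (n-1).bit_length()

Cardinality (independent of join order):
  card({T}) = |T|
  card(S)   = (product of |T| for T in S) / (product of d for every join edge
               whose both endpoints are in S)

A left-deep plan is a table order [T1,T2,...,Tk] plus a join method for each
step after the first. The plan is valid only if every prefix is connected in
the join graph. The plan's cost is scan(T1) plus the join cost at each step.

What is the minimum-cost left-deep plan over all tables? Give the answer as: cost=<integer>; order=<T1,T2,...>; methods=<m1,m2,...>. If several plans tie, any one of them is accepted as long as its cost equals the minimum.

Selinger DP (subsets sized 1..n):
  {C}: scan cost=250, card=250
  {B}: scan cost=250, card=250
  {A}: scan cost=60, card=60
  {BC}: card=1250; try (C,hash)→4500, (B,hash)→4500, (C,merge)→4750, (B,merge)→4750, (C,nl)→62750, (B,nl)→62750; best=4500 via (C,hash)
  {AB}: card=60; try (A,hash)→1220, (B,merge)→2730, (A,merge)→2920, (B,hash)→4120, (B,nl)→15060, (A,nl)→15250; best=1220 via (A,hash)
  {ABC}: card=300; try (C,merge)→3890, (C,hash)→5280, (A,hash)→6470, (C,nl)→16220, (A,merge)→19920, (A,nl)→79500; best=3890 via (C,merge)

cost=3890; order=B,A,C; methods=hash,merge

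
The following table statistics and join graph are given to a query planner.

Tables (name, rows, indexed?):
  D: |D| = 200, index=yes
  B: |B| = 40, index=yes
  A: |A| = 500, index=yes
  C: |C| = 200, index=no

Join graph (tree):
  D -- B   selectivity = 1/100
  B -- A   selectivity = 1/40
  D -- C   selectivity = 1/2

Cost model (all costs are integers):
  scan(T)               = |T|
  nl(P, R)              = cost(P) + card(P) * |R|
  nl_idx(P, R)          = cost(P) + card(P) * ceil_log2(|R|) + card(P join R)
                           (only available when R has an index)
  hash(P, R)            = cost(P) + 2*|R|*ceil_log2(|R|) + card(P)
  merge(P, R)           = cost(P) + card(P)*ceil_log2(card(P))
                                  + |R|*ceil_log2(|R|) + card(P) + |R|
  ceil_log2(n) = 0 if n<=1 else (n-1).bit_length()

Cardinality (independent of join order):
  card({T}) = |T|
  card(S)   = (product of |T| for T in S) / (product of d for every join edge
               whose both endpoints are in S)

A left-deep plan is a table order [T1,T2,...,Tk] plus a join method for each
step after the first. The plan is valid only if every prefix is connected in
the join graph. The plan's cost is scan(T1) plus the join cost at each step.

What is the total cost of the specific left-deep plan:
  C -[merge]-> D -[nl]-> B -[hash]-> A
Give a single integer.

step 1: scan C: cost=200, card=200
step 2: join D via merge
    card(P join D) = 200*200/(2) = 20000
    cost = 200 + 200*8 + 200*8 + 200 + 200 = 3800
step 3: join B via nl
    card(P join B) = 20000*40/(100) = 8000
    cost = 3800 + 20000*40 = 803800
step 4: join A via hash
    card(P join A) = 8000*500/(40) = 100000
    cost = 803800 + 2*500*9 + 8000 = 820800

820800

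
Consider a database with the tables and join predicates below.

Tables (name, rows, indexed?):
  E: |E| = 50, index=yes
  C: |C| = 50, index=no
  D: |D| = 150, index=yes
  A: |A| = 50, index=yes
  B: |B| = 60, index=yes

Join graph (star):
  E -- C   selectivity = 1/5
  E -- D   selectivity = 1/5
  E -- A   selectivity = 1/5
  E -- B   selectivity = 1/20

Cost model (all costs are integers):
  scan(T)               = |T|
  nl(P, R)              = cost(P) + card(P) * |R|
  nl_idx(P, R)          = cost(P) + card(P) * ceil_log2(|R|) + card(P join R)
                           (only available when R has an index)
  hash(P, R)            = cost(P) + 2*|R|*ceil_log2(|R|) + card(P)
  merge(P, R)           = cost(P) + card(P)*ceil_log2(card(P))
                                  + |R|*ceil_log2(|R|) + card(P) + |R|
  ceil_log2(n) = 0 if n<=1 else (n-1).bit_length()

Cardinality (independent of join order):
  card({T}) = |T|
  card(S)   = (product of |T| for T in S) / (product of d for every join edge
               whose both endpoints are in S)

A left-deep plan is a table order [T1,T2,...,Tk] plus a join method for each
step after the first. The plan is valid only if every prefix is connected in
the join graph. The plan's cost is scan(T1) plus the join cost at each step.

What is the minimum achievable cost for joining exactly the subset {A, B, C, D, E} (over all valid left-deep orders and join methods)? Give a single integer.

Selinger DP over subsets of {A,B,C,D,E}:
  {E}: scan cost=50, card=50
  {C}: scan cost=50, card=50
  {D}: scan cost=150, card=150
  {A}: scan cost=50, card=50
  {B}: scan cost=60, card=60
  {CE}: card=500; try (E,hash)→700, (C,hash)→700, (E,merge)→750, (C,merge)→750, (E,nl_idx)→850, (E,nl)→2550 …(+1); best=700 via (E,hash)
  {DE}: card=1500; try (E,hash)→900, (D,merge)→1750, (E,merge)→1850, (D,nl_idx)→1950, (D,hash)→2500, (E,nl_idx)→2550 …(+2); best=900 via (E,hash)
  {AE}: card=500; try (E,hash)→700, (A,hash)→700, (E,merge)→750, (A,merge)→750, (E,nl_idx)→850, (A,nl_idx)→850 …(+2); best=700 via (E,hash)
  {BE}: card=150; try (B,nl_idx)→500, (E,nl_idx)→570, (E,hash)→720, (B,hash)→820, (B,merge)→820, (E,merge)→830 …(+2); best=500 via (B,nl_idx)
  {CDE}: card=15000; try (C,hash)→3000, (D,hash)→3600, (D,merge)→7050, (C,merge)→19250, (D,nl_idx)→19700, (D,nl)→75700 …(+1); best=3000 via (C,hash)
  {ACE}: card=5000; try (C,hash)→1800, (A,hash)→1800, (C,merge)→6050, (A,merge)→6050, (A,nl_idx)→8700, (C,nl)→25700 …(+1); best=1800 via (C,hash)
  {BCE}: card=1500; try (C,hash)→1250, (B,hash)→1920, (C,merge)→2200, (B,nl_idx)→5200, (B,merge)→6120, (C,nl)→8000 …(+1); best=1250 via (C,hash)
  {ADE}: card=15000; try (A,hash)→3000, (D,hash)→3600, (D,merge)→7050, (A,merge)→19250, (D,nl_idx)→19700, (A,nl_idx)→24900 …(+2); best=3000 via (A,hash)
  {BDE}: card=4500; try (D,hash)→3050, (B,hash)→3120, (D,merge)→3200, (D,nl_idx)→6200, (B,nl_idx)→14400, (B,merge)→19320 …(+2); best=3050 via (D,hash)
  {ABE}: card=1500; try (A,hash)→1250, (B,hash)→1920, (A,merge)→2200, (A,nl_idx)→2900, (B,nl_idx)→5200, (B,merge)→6120 …(+2); best=1250 via (A,hash)
  {ACDE}: card=150000; try (D,hash)→9200, (C,hash)→18600, (A,hash)→18600, (D,merge)→73150, (D,nl_idx)→191800, (C,merge)→228350 …(+5); best=9200 via (D,hash)
  {BCDE}: card=45000; try (D,hash)→5150, (C,hash)→8150, (B,hash)→18720, (D,merge)→20600, (D,nl_idx)→58250, (C,merge)→66400 …(+5); best=5150 via (D,hash)
  {ABCE}: card=15000; try (C,hash)→3350, (A,hash)→3350, (B,hash)→7520, (C,merge)→19600, (A,merge)→19600, (A,nl_idx)→25250 …(+5); best=3350 via (C,hash)
  {ABDE}: card=45000; try (D,hash)→5150, (A,hash)→8150, (B,hash)→18720, (D,merge)→20600, (D,nl_idx)→58250, (A,merge)→66400 …(+6); best=5150 via (D,hash)
  {ABCDE}: card=450000; try (D,hash)→20750, (C,hash)→50750, (A,hash)→50750, (B,hash)→159920, (D,merge)→229700, (D,nl_idx)→573350 …(+9); best=20750 via (D,hash)

20750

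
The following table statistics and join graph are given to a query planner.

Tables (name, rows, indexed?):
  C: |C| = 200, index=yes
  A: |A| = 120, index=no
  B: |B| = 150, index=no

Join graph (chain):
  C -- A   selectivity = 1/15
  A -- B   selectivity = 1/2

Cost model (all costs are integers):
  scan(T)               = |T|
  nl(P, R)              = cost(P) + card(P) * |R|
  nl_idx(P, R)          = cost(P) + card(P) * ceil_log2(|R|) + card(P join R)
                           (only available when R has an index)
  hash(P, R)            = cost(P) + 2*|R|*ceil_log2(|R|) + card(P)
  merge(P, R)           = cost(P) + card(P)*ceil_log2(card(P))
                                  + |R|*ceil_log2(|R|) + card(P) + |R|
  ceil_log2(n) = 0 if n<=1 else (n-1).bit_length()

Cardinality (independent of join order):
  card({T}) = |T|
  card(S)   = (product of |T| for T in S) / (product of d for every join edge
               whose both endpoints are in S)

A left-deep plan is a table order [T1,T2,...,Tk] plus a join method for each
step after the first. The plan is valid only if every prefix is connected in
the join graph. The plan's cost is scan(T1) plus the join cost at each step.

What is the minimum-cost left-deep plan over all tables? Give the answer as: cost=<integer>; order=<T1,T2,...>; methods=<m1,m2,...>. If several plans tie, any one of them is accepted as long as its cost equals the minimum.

cost=6080; order=C,A,B; methods=hash,hash

Selinger DP (subsets sized 1..n):
  {C}: scan cost=200, card=200
  {A}: scan cost=120, card=120
  {B}: scan cost=150, card=150
  {AC}: card=1600; try (A,hash)→2080, (C,nl_idx)→2680, (C,merge)→2880, (A,merge)→2960, (C,hash)→3440, (C,nl)→24120 …(+1); best=2080 via (A,hash)
  {AB}: card=9000; try (A,hash)→1980, (B,merge)→2430, (A,merge)→2460, (B,hash)→2640, (B,nl)→18120, (A,nl)→18150; best=1980 via (A,hash)
  {ABC}: card=120000; try (B,hash)→6080, (C,hash)→14180, (B,merge)→22630, (C,merge)→138780, (C,nl_idx)→193980, (B,nl)→242080 …(+1); best=6080 via (B,hash)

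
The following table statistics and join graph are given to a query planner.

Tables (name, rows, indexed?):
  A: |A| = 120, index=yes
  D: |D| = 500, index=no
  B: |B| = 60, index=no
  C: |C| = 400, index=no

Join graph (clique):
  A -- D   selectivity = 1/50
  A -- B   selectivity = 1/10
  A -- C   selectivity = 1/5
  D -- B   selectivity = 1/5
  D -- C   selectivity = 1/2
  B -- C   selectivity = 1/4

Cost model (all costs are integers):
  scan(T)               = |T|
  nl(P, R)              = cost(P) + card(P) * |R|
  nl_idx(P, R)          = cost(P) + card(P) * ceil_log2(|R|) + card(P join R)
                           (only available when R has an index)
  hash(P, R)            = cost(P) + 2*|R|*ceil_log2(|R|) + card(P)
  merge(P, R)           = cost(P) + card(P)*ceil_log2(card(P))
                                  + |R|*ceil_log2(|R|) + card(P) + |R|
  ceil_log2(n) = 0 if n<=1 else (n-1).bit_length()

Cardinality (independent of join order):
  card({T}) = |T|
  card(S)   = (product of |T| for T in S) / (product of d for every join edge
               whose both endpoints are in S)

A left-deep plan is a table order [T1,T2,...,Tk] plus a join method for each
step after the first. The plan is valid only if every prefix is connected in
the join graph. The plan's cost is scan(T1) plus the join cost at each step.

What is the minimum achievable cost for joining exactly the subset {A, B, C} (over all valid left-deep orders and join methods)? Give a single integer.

Selinger DP over subsets of {A,B,C}:
  {A}: scan cost=120, card=120
  {B}: scan cost=60, card=60
  {C}: scan cost=400, card=400
  {AB}: card=720; try (B,hash)→960, (A,nl_idx)→1200, (A,merge)→1440, (B,merge)→1500, (A,hash)→1800, (A,nl)→7260 …(+1); best=960 via (B,hash)
  {AC}: card=9600; try (A,hash)→2480, (C,merge)→5080, (A,merge)→5360, (C,hash)→7440, (A,nl_idx)→12800, (C,nl)→48120 …(+1); best=2480 via (A,hash)
  {BC}: card=6000; try (B,hash)→1520, (C,merge)→4480, (B,merge)→4820, (C,hash)→7320, (C,nl)→24060, (B,nl)→24400; best=1520 via (B,hash)
  {ABC}: card=14400; try (C,hash)→8880, (A,hash)→9200, (B,hash)→12800, (C,merge)→12880, (A,nl_idx)→57920, (A,merge)→86480 …(+4); best=8880 via (C,hash)

8880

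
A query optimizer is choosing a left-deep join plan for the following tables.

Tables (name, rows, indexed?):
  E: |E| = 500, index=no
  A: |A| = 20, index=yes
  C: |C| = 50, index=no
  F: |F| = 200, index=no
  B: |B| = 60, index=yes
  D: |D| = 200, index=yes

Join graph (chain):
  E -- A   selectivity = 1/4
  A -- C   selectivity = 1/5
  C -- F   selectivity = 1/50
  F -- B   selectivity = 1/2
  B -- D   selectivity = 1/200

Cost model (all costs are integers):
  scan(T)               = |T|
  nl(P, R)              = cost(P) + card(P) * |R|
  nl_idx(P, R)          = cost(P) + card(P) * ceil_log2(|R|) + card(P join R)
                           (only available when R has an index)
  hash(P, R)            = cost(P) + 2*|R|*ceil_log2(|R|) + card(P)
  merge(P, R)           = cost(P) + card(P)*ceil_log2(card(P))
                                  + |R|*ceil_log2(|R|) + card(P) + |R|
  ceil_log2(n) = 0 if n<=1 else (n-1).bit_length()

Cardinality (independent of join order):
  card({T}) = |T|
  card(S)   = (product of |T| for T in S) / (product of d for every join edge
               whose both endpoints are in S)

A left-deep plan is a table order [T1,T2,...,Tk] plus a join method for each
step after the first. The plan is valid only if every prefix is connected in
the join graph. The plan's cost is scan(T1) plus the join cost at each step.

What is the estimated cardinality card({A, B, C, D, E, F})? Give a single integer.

3000000

Tables in S: A(20), B(60), C(50), D(200), E(500), F(200)
Edges inside S: E-A(d=4), A-C(d=5), C-F(d=50), F-B(d=2), B-D(d=200)
numerator = 20 * 60 * 50 * 200 * 500 * 200 = 1200000000000
denominator = 4 * 5 * 50 * 2 * 200 = 400000
card(S) = 1200000000000 / 400000 = 3000000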